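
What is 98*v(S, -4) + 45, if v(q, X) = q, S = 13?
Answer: 1319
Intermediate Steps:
98*v(S, -4) + 45 = 98*13 + 45 = 1274 + 45 = 1319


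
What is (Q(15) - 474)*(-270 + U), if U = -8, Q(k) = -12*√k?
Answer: 131772 + 3336*√15 ≈ 1.4469e+5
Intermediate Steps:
(Q(15) - 474)*(-270 + U) = (-12*√15 - 474)*(-270 - 8) = (-474 - 12*√15)*(-278) = 131772 + 3336*√15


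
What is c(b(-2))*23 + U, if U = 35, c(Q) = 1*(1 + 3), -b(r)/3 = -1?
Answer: 127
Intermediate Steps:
b(r) = 3 (b(r) = -3*(-1) = 3)
c(Q) = 4 (c(Q) = 1*4 = 4)
c(b(-2))*23 + U = 4*23 + 35 = 92 + 35 = 127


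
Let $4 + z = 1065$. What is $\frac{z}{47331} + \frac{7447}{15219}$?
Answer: $\frac{40957924}{80036721} \approx 0.51174$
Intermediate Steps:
$z = 1061$ ($z = -4 + 1065 = 1061$)
$\frac{z}{47331} + \frac{7447}{15219} = \frac{1061}{47331} + \frac{7447}{15219} = \frac{40957924}{80036721}$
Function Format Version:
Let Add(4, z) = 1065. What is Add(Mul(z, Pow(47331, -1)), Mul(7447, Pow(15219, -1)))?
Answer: Rational(40957924, 80036721) ≈ 0.51174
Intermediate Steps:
z = 1061 (z = Add(-4, 1065) = 1061)
Add(Mul(z, Pow(47331, -1)), Mul(7447, Pow(15219, -1))) = Add(Mul(1061, Pow(47331, -1)), Mul(7447, Pow(15219, -1))) = Add(Mul(1061, Rational(1, 47331)), Mul(7447, Rational(1, 15219))) = Add(Rational(1061, 47331), Rational(7447, 15219)) = Rational(40957924, 80036721)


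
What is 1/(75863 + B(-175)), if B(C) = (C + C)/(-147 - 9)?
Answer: 78/5917489 ≈ 1.3181e-5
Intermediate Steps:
B(C) = -C/78 (B(C) = (2*C)/(-156) = (2*C)*(-1/156) = -C/78)
1/(75863 + B(-175)) = 1/(75863 - 1/78*(-175)) = 1/(75863 + 175/78) = 1/(5917489/78) = 78/5917489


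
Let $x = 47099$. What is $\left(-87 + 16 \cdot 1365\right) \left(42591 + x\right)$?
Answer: $1951026570$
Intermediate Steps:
$\left(-87 + 16 \cdot 1365\right) \left(42591 + x\right) = \left(-87 + 16 \cdot 1365\right) \left(42591 + 47099\right) = \left(-87 + 21840\right) 89690 = 21753 \cdot 89690 = 1951026570$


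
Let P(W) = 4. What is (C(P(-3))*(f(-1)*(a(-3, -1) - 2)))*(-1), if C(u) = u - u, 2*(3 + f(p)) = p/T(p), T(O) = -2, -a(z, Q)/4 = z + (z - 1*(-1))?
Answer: 0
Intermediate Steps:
a(z, Q) = -4 - 8*z (a(z, Q) = -4*(z + (z - 1*(-1))) = -4*(z + (z + 1)) = -4*(z + (1 + z)) = -4*(1 + 2*z) = -4 - 8*z)
f(p) = -3 - p/4 (f(p) = -3 + (p/(-2))/2 = -3 + (p*(-1/2))/2 = -3 + (-p/2)/2 = -3 - p/4)
C(u) = 0
(C(P(-3))*(f(-1)*(a(-3, -1) - 2)))*(-1) = (0*((-3 - 1/4*(-1))*((-4 - 8*(-3)) - 2)))*(-1) = (0*((-3 + 1/4)*((-4 + 24) - 2)))*(-1) = (0*(-11*(20 - 2)/4))*(-1) = (0*(-11/4*18))*(-1) = (0*(-99/2))*(-1) = 0*(-1) = 0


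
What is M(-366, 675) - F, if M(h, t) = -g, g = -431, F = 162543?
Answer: -162112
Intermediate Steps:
M(h, t) = 431 (M(h, t) = -1*(-431) = 431)
M(-366, 675) - F = 431 - 1*162543 = 431 - 162543 = -162112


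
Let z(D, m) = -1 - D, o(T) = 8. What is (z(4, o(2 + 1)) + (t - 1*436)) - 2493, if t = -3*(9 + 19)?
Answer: -3018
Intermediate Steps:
t = -84 (t = -3*28 = -84)
(z(4, o(2 + 1)) + (t - 1*436)) - 2493 = ((-1 - 1*4) + (-84 - 1*436)) - 2493 = ((-1 - 4) + (-84 - 436)) - 2493 = (-5 - 520) - 2493 = -525 - 2493 = -3018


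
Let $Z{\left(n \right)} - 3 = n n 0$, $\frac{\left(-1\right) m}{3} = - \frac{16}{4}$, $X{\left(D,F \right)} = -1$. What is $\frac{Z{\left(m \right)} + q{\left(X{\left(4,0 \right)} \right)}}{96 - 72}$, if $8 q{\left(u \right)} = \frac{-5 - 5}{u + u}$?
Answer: $\frac{29}{192} \approx 0.15104$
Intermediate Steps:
$m = 12$ ($m = - 3 \left(- \frac{16}{4}\right) = - 3 \left(\left(-16\right) \frac{1}{4}\right) = \left(-3\right) \left(-4\right) = 12$)
$q{\left(u \right)} = - \frac{5}{8 u}$ ($q{\left(u \right)} = \frac{\frac{1}{u + u} \left(-5 - 5\right)}{8} = \frac{\frac{1}{2 u} \left(-10\right)}{8} = \frac{\left(-5\right) \frac{1}{u}}{8} = - \frac{5}{8 u}$)
$Z{\left(n \right)} = 3$ ($Z{\left(n \right)} = 3 + n n 0 = 3 + n^{2} \cdot 0 = 3 + 0 = 3$)
$\frac{Z{\left(m \right)} + q{\left(X{\left(4,0 \right)} \right)}}{96 - 72} = \frac{3 - \frac{5}{8 \left(-1\right)}}{96 - 72} = \frac{3 - - \frac{5}{8}}{24} = \left(3 + \frac{5}{8}\right) \frac{1}{24} = \frac{29}{8} \cdot \frac{1}{24} = \frac{29}{192}$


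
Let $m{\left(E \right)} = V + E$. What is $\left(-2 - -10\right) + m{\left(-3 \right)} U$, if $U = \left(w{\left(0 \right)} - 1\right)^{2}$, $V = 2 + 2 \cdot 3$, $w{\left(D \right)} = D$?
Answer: $13$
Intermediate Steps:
$V = 8$ ($V = 2 + 6 = 8$)
$U = 1$ ($U = \left(0 - 1\right)^{2} = \left(-1\right)^{2} = 1$)
$m{\left(E \right)} = 8 + E$
$\left(-2 - -10\right) + m{\left(-3 \right)} U = \left(-2 - -10\right) + \left(8 - 3\right) 1 = \left(-2 + 10\right) + 5 \cdot 1 = 8 + 5 = 13$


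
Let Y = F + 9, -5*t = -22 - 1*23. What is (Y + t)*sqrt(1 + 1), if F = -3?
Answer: 15*sqrt(2) ≈ 21.213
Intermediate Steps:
t = 9 (t = -(-22 - 1*23)/5 = -(-22 - 23)/5 = -1/5*(-45) = 9)
Y = 6 (Y = -3 + 9 = 6)
(Y + t)*sqrt(1 + 1) = (6 + 9)*sqrt(1 + 1) = 15*sqrt(2)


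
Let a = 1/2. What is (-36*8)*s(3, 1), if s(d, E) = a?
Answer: -144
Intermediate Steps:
a = ½ ≈ 0.50000
s(d, E) = ½
(-36*8)*s(3, 1) = -36*8*(½) = -288*½ = -144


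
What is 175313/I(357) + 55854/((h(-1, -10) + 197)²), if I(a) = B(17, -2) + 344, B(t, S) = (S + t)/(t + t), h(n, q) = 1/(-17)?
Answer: 3722360709713/7292767608 ≈ 510.42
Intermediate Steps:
h(n, q) = -1/17
B(t, S) = (S + t)/(2*t) (B(t, S) = (S + t)/((2*t)) = (S + t)*(1/(2*t)) = (S + t)/(2*t))
I(a) = 11711/34 (I(a) = (½)*(-2 + 17)/17 + 344 = (½)*(1/17)*15 + 344 = 15/34 + 344 = 11711/34)
175313/I(357) + 55854/((h(-1, -10) + 197)²) = 175313/(11711/34) + 55854/((-1/17 + 197)²) = 175313*(34/11711) + 55854/((3348/17)²) = 5960642/11711 + 55854/(11209104/289) = 5960642/11711 + 55854*(289/11209104) = 5960642/11711 + 896767/622728 = 3722360709713/7292767608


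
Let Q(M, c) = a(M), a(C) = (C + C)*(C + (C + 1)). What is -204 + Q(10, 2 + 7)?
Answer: 216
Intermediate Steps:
a(C) = 2*C*(1 + 2*C) (a(C) = (2*C)*(C + (1 + C)) = (2*C)*(1 + 2*C) = 2*C*(1 + 2*C))
Q(M, c) = 2*M*(1 + 2*M)
-204 + Q(10, 2 + 7) = -204 + 2*10*(1 + 2*10) = -204 + 2*10*(1 + 20) = -204 + 2*10*21 = -204 + 420 = 216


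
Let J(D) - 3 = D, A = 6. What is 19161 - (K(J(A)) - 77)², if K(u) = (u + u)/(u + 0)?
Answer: 13536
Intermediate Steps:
J(D) = 3 + D
K(u) = 2 (K(u) = (2*u)/u = 2)
19161 - (K(J(A)) - 77)² = 19161 - (2 - 77)² = 19161 - 1*(-75)² = 19161 - 1*5625 = 19161 - 5625 = 13536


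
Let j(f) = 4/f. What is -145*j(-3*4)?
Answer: 145/3 ≈ 48.333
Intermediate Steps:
-145*j(-3*4) = -580/((-3*4)) = -580/(-12) = -580*(-1)/12 = -145*(-⅓) = 145/3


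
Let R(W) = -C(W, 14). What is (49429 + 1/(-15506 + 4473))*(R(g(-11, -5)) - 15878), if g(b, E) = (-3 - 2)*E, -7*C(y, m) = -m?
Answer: -8660160477280/11033 ≈ -7.8493e+8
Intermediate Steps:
C(y, m) = m/7 (C(y, m) = -(-1)*m/7 = m/7)
g(b, E) = -5*E
R(W) = -2 (R(W) = -14/7 = -1*2 = -2)
(49429 + 1/(-15506 + 4473))*(R(g(-11, -5)) - 15878) = (49429 + 1/(-15506 + 4473))*(-2 - 15878) = (49429 + 1/(-11033))*(-15880) = (49429 - 1/11033)*(-15880) = (545350156/11033)*(-15880) = -8660160477280/11033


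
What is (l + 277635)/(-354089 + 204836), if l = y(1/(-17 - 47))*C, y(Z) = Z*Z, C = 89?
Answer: -1137193049/611340288 ≈ -1.8602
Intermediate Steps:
y(Z) = Z²
l = 89/4096 (l = (1/(-17 - 47))²*89 = (1/(-64))²*89 = (-1/64)²*89 = (1/4096)*89 = 89/4096 ≈ 0.021729)
(l + 277635)/(-354089 + 204836) = (89/4096 + 277635)/(-354089 + 204836) = (1137193049/4096)/(-149253) = (1137193049/4096)*(-1/149253) = -1137193049/611340288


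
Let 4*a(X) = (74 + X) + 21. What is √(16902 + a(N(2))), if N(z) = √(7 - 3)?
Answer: √67705/2 ≈ 130.10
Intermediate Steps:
N(z) = 2 (N(z) = √4 = 2)
a(X) = 95/4 + X/4 (a(X) = ((74 + X) + 21)/4 = (95 + X)/4 = 95/4 + X/4)
√(16902 + a(N(2))) = √(16902 + (95/4 + (¼)*2)) = √(16902 + (95/4 + ½)) = √(16902 + 97/4) = √(67705/4) = √67705/2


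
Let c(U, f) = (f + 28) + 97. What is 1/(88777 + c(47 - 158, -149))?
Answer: 1/88753 ≈ 1.1267e-5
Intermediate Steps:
c(U, f) = 125 + f (c(U, f) = (28 + f) + 97 = 125 + f)
1/(88777 + c(47 - 158, -149)) = 1/(88777 + (125 - 149)) = 1/(88777 - 24) = 1/88753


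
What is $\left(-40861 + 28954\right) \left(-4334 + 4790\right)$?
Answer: $-5429592$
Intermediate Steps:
$\left(-40861 + 28954\right) \left(-4334 + 4790\right) = \left(-11907\right) 456 = -5429592$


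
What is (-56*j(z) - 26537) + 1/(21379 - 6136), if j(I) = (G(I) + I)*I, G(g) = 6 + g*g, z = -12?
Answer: 1009071358/15243 ≈ 66199.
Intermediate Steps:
G(g) = 6 + g**2
j(I) = I*(6 + I + I**2) (j(I) = ((6 + I**2) + I)*I = (6 + I + I**2)*I = I*(6 + I + I**2))
(-56*j(z) - 26537) + 1/(21379 - 6136) = (-(-672)*(6 - 12 + (-12)**2) - 26537) + 1/(21379 - 6136) = (-(-672)*(6 - 12 + 144) - 26537) + 1/15243 = (-(-672)*138 - 26537) + 1/15243 = (-56*(-1656) - 26537) + 1/15243 = (92736 - 26537) + 1/15243 = 66199 + 1/15243 = 1009071358/15243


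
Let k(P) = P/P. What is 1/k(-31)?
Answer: 1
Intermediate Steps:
k(P) = 1
1/k(-31) = 1/1 = 1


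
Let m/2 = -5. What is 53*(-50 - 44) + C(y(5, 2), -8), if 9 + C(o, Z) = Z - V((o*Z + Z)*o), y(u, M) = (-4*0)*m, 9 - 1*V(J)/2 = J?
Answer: -5017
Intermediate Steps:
m = -10 (m = 2*(-5) = -10)
V(J) = 18 - 2*J
y(u, M) = 0 (y(u, M) = -4*0*(-10) = 0*(-10) = 0)
C(o, Z) = -27 + Z + 2*o*(Z + Z*o) (C(o, Z) = -9 + (Z - (18 - 2*(o*Z + Z)*o)) = -9 + (Z - (18 - 2*(Z*o + Z)*o)) = -9 + (Z - (18 - 2*(Z + Z*o)*o)) = -9 + (Z - (18 - 2*o*(Z + Z*o))) = -9 + (Z + (-18 + 2*o*(Z + Z*o))) = -9 + (-18 + Z + 2*o*(Z + Z*o)) = -27 + Z + 2*o*(Z + Z*o))
53*(-50 - 44) + C(y(5, 2), -8) = 53*(-50 - 44) + (-27 - 8 + 2*(-8)*0*(1 + 0)) = 53*(-94) + (-27 - 8 + 2*(-8)*0*1) = -4982 + (-27 - 8 + 0) = -4982 - 35 = -5017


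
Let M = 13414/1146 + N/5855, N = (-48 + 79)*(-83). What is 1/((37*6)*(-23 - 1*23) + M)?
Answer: -3354915/34222596824 ≈ -9.8032e-5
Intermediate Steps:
N = -2573 (N = 31*(-83) = -2573)
M = 37795156/3354915 (M = 13414/1146 - 2573/5855 = 13414*(1/1146) - 2573*1/5855 = 6707/573 - 2573/5855 = 37795156/3354915 ≈ 11.266)
1/((37*6)*(-23 - 1*23) + M) = 1/((37*6)*(-23 - 1*23) + 37795156/3354915) = 1/(222*(-23 - 23) + 37795156/3354915) = 1/(222*(-46) + 37795156/3354915) = 1/(-10212 + 37795156/3354915) = 1/(-34222596824/3354915) = -3354915/34222596824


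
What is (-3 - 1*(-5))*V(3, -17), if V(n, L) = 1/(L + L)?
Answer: -1/17 ≈ -0.058824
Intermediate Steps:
V(n, L) = 1/(2*L)
(-3 - 1*(-5))*V(3, -17) = (-3 - 1*(-5))*((½)/(-17)) = (-3 + 5)*((½)*(-1/17)) = 2*(-1/34) = -1/17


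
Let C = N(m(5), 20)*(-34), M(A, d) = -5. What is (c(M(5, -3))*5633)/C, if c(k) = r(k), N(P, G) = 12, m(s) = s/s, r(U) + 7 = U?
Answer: 5633/34 ≈ 165.68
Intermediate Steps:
r(U) = -7 + U
m(s) = 1
c(k) = -7 + k
C = -408 (C = 12*(-34) = -408)
(c(M(5, -3))*5633)/C = ((-7 - 5)*5633)/(-408) = -12*5633*(-1/408) = -67596*(-1/408) = 5633/34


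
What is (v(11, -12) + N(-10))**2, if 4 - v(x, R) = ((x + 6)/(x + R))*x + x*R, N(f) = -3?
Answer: 102400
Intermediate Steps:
v(x, R) = 4 - R*x - x*(6 + x)/(R + x) (v(x, R) = 4 - (((x + 6)/(x + R))*x + x*R) = 4 - (((6 + x)/(R + x))*x + R*x) = 4 - (x*(6 + x)/(R + x) + R*x) = 4 - (R*x + x*(6 + x)/(R + x)) = 4 + (-R*x - x*(6 + x)/(R + x)) = 4 - R*x - x*(6 + x)/(R + x))
(v(11, -12) + N(-10))**2 = ((-1*11**2 - 2*11 + 4*(-12) - 1*(-12)*11**2 - 1*11*(-12)**2)/(-12 + 11) - 3)**2 = ((-1*121 - 22 - 48 - 1*(-12)*121 - 1*11*144)/(-1) - 3)**2 = (-(-121 - 22 - 48 + 1452 - 1584) - 3)**2 = (-1*(-323) - 3)**2 = (323 - 3)**2 = 320**2 = 102400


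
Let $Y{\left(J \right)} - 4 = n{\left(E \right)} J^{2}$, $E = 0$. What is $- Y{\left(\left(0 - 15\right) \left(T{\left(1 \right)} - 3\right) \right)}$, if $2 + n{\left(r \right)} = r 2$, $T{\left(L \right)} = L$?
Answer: $1796$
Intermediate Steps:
$n{\left(r \right)} = -2 + 2 r$ ($n{\left(r \right)} = -2 + r 2 = -2 + 2 r$)
$Y{\left(J \right)} = 4 - 2 J^{2}$ ($Y{\left(J \right)} = 4 + \left(-2 + 2 \cdot 0\right) J^{2} = 4 + \left(-2 + 0\right) J^{2} = 4 - 2 J^{2}$)
$- Y{\left(\left(0 - 15\right) \left(T{\left(1 \right)} - 3\right) \right)} = - (4 - 2 \left(\left(0 - 15\right) \left(1 - 3\right)\right)^{2}) = - (4 - 2 \left(\left(-15\right) \left(-2\right)\right)^{2}) = - (4 - 2 \cdot 30^{2}) = - (4 - 1800) = \left(-1\right) \left(-1796\right) = 1796$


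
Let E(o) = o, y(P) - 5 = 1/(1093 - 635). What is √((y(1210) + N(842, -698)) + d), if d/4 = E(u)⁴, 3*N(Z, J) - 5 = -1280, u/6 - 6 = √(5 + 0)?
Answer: √(2610799098554 + 1070017910784*√5)/458 ≈ 4883.9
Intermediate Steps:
u = 36 + 6*√5 (u = 36 + 6*√(5 + 0) = 36 + 6*√5 ≈ 49.416)
y(P) = 2291/458 (y(P) = 5 + 1/(1093 - 635) = 5 + 1/458 = 2291/458)
N(Z, J) = -425 (N(Z, J) = 5/3 + (⅓)*(-1280) = 5/3 - 1280/3 = -425)
d = 4*(36 + 6*√5)⁴ ≈ 2.3853e+7
√((y(1210) + N(842, -698)) + d) = √((2291/458 - 425) + (12446784 + 5101056*√5)) = √(-192359/458 + (12446784 + 5101056*√5)) = √(5700434713/458 + 5101056*√5)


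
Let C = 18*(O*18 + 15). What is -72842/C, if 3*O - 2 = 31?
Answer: -36421/1917 ≈ -18.999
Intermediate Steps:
O = 11 (O = 2/3 + (1/3)*31 = 2/3 + 31/3 = 11)
C = 3834 (C = 18*(11*18 + 15) = 18*(198 + 15) = 18*213 = 3834)
-72842/C = -72842/3834 = -72842*1/3834 = -36421/1917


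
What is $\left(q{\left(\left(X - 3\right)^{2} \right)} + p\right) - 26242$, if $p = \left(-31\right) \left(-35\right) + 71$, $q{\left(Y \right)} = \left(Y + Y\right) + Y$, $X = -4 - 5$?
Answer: $-24654$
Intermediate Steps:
$X = -9$
$q{\left(Y \right)} = 3 Y$ ($q{\left(Y \right)} = 2 Y + Y = 3 Y$)
$p = 1156$ ($p = 1085 + 71 = 1156$)
$\left(q{\left(\left(X - 3\right)^{2} \right)} + p\right) - 26242 = \left(3 \left(-9 - 3\right)^{2} + 1156\right) - 26242 = \left(3 \left(-12\right)^{2} + 1156\right) - 26242 = \left(3 \cdot 144 + 1156\right) - 26242 = \left(432 + 1156\right) - 26242 = 1588 - 26242 = -24654$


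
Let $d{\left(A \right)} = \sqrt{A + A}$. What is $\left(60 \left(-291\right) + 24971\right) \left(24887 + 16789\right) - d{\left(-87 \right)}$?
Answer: $313028436 - i \sqrt{174} \approx 3.1303 \cdot 10^{8} - 13.191 i$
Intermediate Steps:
$d{\left(A \right)} = \sqrt{2} \sqrt{A}$ ($d{\left(A \right)} = \sqrt{2 A} = \sqrt{2} \sqrt{A}$)
$\left(60 \left(-291\right) + 24971\right) \left(24887 + 16789\right) - d{\left(-87 \right)} = \left(60 \left(-291\right) + 24971\right) \left(24887 + 16789\right) - \sqrt{2} \sqrt{-87} = \left(-17460 + 24971\right) 41676 - \sqrt{2} i \sqrt{87} = 7511 \cdot 41676 - i \sqrt{174} = 313028436 - i \sqrt{174}$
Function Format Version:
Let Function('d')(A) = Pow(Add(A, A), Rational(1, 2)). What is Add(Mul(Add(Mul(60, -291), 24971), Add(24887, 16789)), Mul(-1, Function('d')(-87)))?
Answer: Add(313028436, Mul(-1, I, Pow(174, Rational(1, 2)))) ≈ Add(3.1303e+8, Mul(-13.191, I))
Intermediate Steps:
Function('d')(A) = Mul(Pow(2, Rational(1, 2)), Pow(A, Rational(1, 2))) (Function('d')(A) = Pow(Mul(2, A), Rational(1, 2)) = Mul(Pow(2, Rational(1, 2)), Pow(A, Rational(1, 2))))
Add(Mul(Add(Mul(60, -291), 24971), Add(24887, 16789)), Mul(-1, Function('d')(-87))) = Add(Mul(Add(Mul(60, -291), 24971), Add(24887, 16789)), Mul(-1, Mul(Pow(2, Rational(1, 2)), Pow(-87, Rational(1, 2))))) = Add(Mul(Add(-17460, 24971), 41676), Mul(-1, Mul(Pow(2, Rational(1, 2)), Mul(I, Pow(87, Rational(1, 2)))))) = Add(Mul(7511, 41676), Mul(-1, Mul(I, Pow(174, Rational(1, 2))))) = Add(313028436, Mul(-1, I, Pow(174, Rational(1, 2))))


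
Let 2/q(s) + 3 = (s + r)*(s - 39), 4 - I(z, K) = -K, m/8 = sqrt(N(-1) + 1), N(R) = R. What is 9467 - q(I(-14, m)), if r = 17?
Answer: 3493324/369 ≈ 9467.0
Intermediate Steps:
m = 0 (m = 8*sqrt(-1 + 1) = 8*sqrt(0) = 8*0 = 0)
I(z, K) = 4 + K (I(z, K) = 4 - (-1)*K = 4 + K)
q(s) = 2/(-3 + (-39 + s)*(17 + s)) (q(s) = 2/(-3 + (s + 17)*(s - 39)) = 2/(-3 + (17 + s)*(-39 + s)) = 2/(-3 + (-39 + s)*(17 + s)))
9467 - q(I(-14, m)) = 9467 - 2/(-666 + (4 + 0)**2 - 22*(4 + 0)) = 9467 - 2/(-666 + 4**2 - 22*4) = 9467 - 2/(-666 + 16 - 88) = 9467 - 2/(-738) = 9467 - 2*(-1)/738 = 9467 - 1*(-1/369) = 9467 + 1/369 = 3493324/369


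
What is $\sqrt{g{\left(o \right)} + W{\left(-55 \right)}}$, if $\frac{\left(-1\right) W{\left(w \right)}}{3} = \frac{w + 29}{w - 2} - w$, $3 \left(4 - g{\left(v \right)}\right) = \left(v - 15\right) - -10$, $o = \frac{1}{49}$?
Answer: $\frac{i \sqrt{25584963}}{399} \approx 12.677 i$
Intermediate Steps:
$o = \frac{1}{49} \approx 0.020408$
$g{\left(v \right)} = \frac{17}{3} - \frac{v}{3}$ ($g{\left(v \right)} = 4 - \frac{\left(v - 15\right) - -10}{3} = 4 - \frac{\left(v - 15\right) + 10}{3} = 4 - \frac{\left(-15 + v\right) + 10}{3} = 4 - \frac{-5 + v}{3} = 4 - \left(- \frac{5}{3} + \frac{v}{3}\right) = \frac{17}{3} - \frac{v}{3}$)
$W{\left(w \right)} = 3 w - \frac{3 \left(29 + w\right)}{-2 + w}$ ($W{\left(w \right)} = - 3 \left(\frac{w + 29}{w - 2} - w\right) = - 3 \left(\frac{29 + w}{-2 + w} - w\right) = - 3 \left(- w + \frac{29 + w}{-2 + w}\right) = 3 w - \frac{3 \left(29 + w\right)}{-2 + w}$)
$\sqrt{g{\left(o \right)} + W{\left(-55 \right)}} = \sqrt{\left(\frac{17}{3} - \frac{1}{147}\right) + \frac{3 \left(-29 + \left(-55\right)^{2} - -165\right)}{-2 - 55}} = \sqrt{\left(\frac{17}{3} - \frac{1}{147}\right) + \frac{3 \left(-29 + 3025 + 165\right)}{-57}} = \sqrt{\frac{832}{147} + 3 \left(- \frac{1}{57}\right) 3161} = \sqrt{\frac{832}{147} - \frac{3161}{19}} = \sqrt{- \frac{448859}{2793}} = \frac{i \sqrt{25584963}}{399}$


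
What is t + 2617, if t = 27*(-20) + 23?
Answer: 2100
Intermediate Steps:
t = -517 (t = -540 + 23 = -517)
t + 2617 = -517 + 2617 = 2100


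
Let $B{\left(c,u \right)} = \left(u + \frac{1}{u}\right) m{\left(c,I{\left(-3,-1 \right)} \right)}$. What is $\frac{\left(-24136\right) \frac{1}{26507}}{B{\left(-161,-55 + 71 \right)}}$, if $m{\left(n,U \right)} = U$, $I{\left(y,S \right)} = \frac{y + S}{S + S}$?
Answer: $- \frac{193088}{6812299} \approx -0.028344$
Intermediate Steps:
$I{\left(y,S \right)} = \frac{S + y}{2 S}$
$B{\left(c,u \right)} = 2 u + \frac{2}{u}$ ($B{\left(c,u \right)} = \left(u + \frac{1}{u}\right) \frac{-1 - 3}{2 \left(-1\right)} = \left(u + \frac{1}{u}\right) \frac{1}{2} \left(-1\right) \left(-4\right) = \left(u + \frac{1}{u}\right) 2 = 2 u + \frac{2}{u}$)
$\frac{\left(-24136\right) \frac{1}{26507}}{B{\left(-161,-55 + 71 \right)}} = \frac{\left(-24136\right) \frac{1}{26507}}{2 \left(-55 + 71\right) + \frac{2}{-55 + 71}} = \frac{\left(-24136\right) \frac{1}{26507}}{2 \cdot 16 + \frac{2}{16}} = - \frac{24136}{26507 \left(32 + 2 \cdot \frac{1}{16}\right)} = - \frac{24136}{26507 \left(32 + \frac{1}{8}\right)} = - \frac{24136}{26507 \cdot \frac{257}{8}} = \left(- \frac{24136}{26507}\right) \frac{8}{257} = - \frac{193088}{6812299}$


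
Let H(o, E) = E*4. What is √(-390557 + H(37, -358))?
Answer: 23*I*√741 ≈ 626.09*I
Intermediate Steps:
H(o, E) = 4*E
√(-390557 + H(37, -358)) = √(-390557 + 4*(-358)) = √(-390557 - 1432) = √(-391989) = 23*I*√741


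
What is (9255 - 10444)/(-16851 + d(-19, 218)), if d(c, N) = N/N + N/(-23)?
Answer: 27347/387768 ≈ 0.070524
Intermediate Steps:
d(c, N) = 1 - N/23 (d(c, N) = 1 + N*(-1/23) = 1 - N/23)
(9255 - 10444)/(-16851 + d(-19, 218)) = (9255 - 10444)/(-16851 + (1 - 1/23*218)) = -1189/(-16851 + (1 - 218/23)) = -1189/(-16851 - 195/23) = -1189/(-387768/23) = -1189*(-23/387768) = 27347/387768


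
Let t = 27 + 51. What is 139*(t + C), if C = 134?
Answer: 29468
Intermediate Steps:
t = 78
139*(t + C) = 139*(78 + 134) = 139*212 = 29468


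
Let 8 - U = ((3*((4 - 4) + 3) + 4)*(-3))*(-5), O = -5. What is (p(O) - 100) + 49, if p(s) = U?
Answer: -238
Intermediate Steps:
U = -187 (U = 8 - (3*((4 - 4) + 3) + 4)*(-3)*(-5) = 8 - (3*(0 + 3) + 4)*(-3)*(-5) = 8 - (3*3 + 4)*(-3)*(-5) = 8 - (9 + 4)*(-3)*(-5) = 8 - 13*(-3)*(-5) = 8 - (-39)*(-5) = 8 - 1*195 = 8 - 195 = -187)
p(s) = -187
(p(O) - 100) + 49 = (-187 - 100) + 49 = -287 + 49 = -238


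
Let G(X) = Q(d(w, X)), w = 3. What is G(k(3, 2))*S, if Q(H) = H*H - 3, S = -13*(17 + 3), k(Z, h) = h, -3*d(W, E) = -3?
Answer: 520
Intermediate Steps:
d(W, E) = 1 (d(W, E) = -⅓*(-3) = 1)
S = -260 (S = -13*20 = -260)
Q(H) = -3 + H² (Q(H) = H² - 3 = -3 + H²)
G(X) = -2 (G(X) = -3 + 1² = -3 + 1 = -2)
G(k(3, 2))*S = -2*(-260) = 520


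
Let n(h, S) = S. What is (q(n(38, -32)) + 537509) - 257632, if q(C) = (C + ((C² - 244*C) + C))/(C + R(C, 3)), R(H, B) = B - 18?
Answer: 13145451/47 ≈ 2.7969e+5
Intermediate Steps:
R(H, B) = -18 + B
q(C) = (C² - 242*C)/(-15 + C) (q(C) = (C + ((C² - 244*C) + C))/(C + (-18 + 3)) = (C + (C² - 243*C))/(C - 15) = (C² - 242*C)/(-15 + C))
(q(n(38, -32)) + 537509) - 257632 = (-32*(-242 - 32)/(-15 - 32) + 537509) - 257632 = (-32*(-274)/(-47) + 537509) - 257632 = (-32*(-1/47)*(-274) + 537509) - 257632 = (-8768/47 + 537509) - 257632 = 25254155/47 - 257632 = 13145451/47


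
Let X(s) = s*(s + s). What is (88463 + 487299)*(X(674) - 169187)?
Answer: 425698271130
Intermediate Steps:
X(s) = 2*s² (X(s) = s*(2*s) = 2*s²)
(88463 + 487299)*(X(674) - 169187) = (88463 + 487299)*(2*674² - 169187) = 575762*(2*454276 - 169187) = 575762*(908552 - 169187) = 575762*739365 = 425698271130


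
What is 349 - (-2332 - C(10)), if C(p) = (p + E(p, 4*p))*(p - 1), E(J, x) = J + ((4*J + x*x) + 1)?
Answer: 17630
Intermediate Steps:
E(J, x) = 1 + x² + 5*J (E(J, x) = J + ((4*J + x²) + 1) = J + ((x² + 4*J) + 1) = J + (1 + x² + 4*J) = 1 + x² + 5*J)
C(p) = (-1 + p)*(1 + 6*p + 16*p²) (C(p) = (p + (1 + (4*p)² + 5*p))*(p - 1) = (p + (1 + 16*p² + 5*p))*(-1 + p) = (p + (1 + 5*p + 16*p²))*(-1 + p) = (1 + 6*p + 16*p²)*(-1 + p) = (-1 + p)*(1 + 6*p + 16*p²))
349 - (-2332 - C(10)) = 349 - (-2332 - (-1 - 10*10² - 5*10 + 16*10³)) = 349 - (-2332 - (-1 - 10*100 - 50 + 16*1000)) = 349 - (-2332 - (-1 - 1000 - 50 + 16000)) = 349 - (-2332 - 1*14949) = 349 - (-2332 - 14949) = 349 - 1*(-17281) = 349 + 17281 = 17630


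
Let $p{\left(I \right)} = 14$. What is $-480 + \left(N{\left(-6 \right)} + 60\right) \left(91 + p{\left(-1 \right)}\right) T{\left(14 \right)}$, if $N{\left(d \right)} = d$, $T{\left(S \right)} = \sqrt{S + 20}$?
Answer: $-480 + 5670 \sqrt{34} \approx 32582.0$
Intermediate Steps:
$T{\left(S \right)} = \sqrt{20 + S}$
$-480 + \left(N{\left(-6 \right)} + 60\right) \left(91 + p{\left(-1 \right)}\right) T{\left(14 \right)} = -480 + \left(-6 + 60\right) \left(91 + 14\right) \sqrt{20 + 14} = -480 + 54 \cdot 105 \sqrt{34} = -480 + 5670 \sqrt{34}$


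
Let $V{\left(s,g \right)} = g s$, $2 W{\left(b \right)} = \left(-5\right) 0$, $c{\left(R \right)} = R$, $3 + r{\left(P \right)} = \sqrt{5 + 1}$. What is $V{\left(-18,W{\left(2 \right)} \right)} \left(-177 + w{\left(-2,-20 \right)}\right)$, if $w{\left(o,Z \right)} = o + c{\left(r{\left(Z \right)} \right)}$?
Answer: $0$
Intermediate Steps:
$r{\left(P \right)} = -3 + \sqrt{6}$ ($r{\left(P \right)} = -3 + \sqrt{5 + 1} = -3 + \sqrt{6}$)
$W{\left(b \right)} = 0$ ($W{\left(b \right)} = \frac{\left(-5\right) 0}{2} = \frac{1}{2} \cdot 0 = 0$)
$w{\left(o,Z \right)} = -3 + o + \sqrt{6}$ ($w{\left(o,Z \right)} = o - \left(3 - \sqrt{6}\right) = -3 + o + \sqrt{6}$)
$V{\left(-18,W{\left(2 \right)} \right)} \left(-177 + w{\left(-2,-20 \right)}\right) = 0 \left(-18\right) \left(-177 - \left(5 - \sqrt{6}\right)\right) = 0 \left(-177 - \left(5 - \sqrt{6}\right)\right) = 0 \left(-182 + \sqrt{6}\right) = 0$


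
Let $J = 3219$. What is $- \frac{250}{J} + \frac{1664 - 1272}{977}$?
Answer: $\frac{1017598}{3144963} \approx 0.32356$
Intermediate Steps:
$- \frac{250}{J} + \frac{1664 - 1272}{977} = - \frac{250}{3219} + \frac{1664 - 1272}{977} = \left(-250\right) \frac{1}{3219} + 392 \cdot \frac{1}{977} = - \frac{250}{3219} + \frac{392}{977} = \frac{1017598}{3144963}$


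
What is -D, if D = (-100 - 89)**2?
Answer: -35721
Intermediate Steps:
D = 35721 (D = (-189)**2 = 35721)
-D = -1*35721 = -35721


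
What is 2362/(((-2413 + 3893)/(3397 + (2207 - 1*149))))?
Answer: 1288471/148 ≈ 8705.9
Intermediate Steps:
2362/(((-2413 + 3893)/(3397 + (2207 - 1*149)))) = 2362/((1480/(3397 + (2207 - 149)))) = 2362/((1480/(3397 + 2058))) = 2362/((1480/5455)) = 2362/((1480*(1/5455))) = 2362/(296/1091) = 2362*(1091/296) = 1288471/148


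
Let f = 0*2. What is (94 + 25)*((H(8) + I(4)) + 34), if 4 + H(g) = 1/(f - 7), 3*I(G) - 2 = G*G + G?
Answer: 13277/3 ≈ 4425.7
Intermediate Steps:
f = 0
I(G) = 2/3 + G/3 + G**2/3 (I(G) = 2/3 + (G*G + G)/3 = 2/3 + (G**2 + G)/3 = 2/3 + (G + G**2)/3 = 2/3 + (G/3 + G**2/3) = 2/3 + G/3 + G**2/3)
H(g) = -29/7 (H(g) = -4 + 1/(0 - 7) = -4 + 1/(-7) = -4 - 1/7 = -29/7)
(94 + 25)*((H(8) + I(4)) + 34) = (94 + 25)*((-29/7 + (2/3 + (1/3)*4 + (1/3)*4**2)) + 34) = 119*((-29/7 + (2/3 + 4/3 + (1/3)*16)) + 34) = 119*((-29/7 + (2/3 + 4/3 + 16/3)) + 34) = 119*((-29/7 + 22/3) + 34) = 119*(67/21 + 34) = 119*(781/21) = 13277/3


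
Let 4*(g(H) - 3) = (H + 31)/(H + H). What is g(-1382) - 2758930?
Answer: -30502695561/11056 ≈ -2.7589e+6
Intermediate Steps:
g(H) = 3 + (31 + H)/(8*H) (g(H) = 3 + ((H + 31)/(H + H))/4 = 3 + ((31 + H)/((2*H)))/4 = 3 + ((31 + H)*(1/(2*H)))/4 = 3 + ((31 + H)/(2*H))/4 = 3 + (31 + H)/(8*H))
g(-1382) - 2758930 = (⅛)*(31 + 25*(-1382))/(-1382) - 2758930 = (⅛)*(-1/1382)*(31 - 34550) - 2758930 = (⅛)*(-1/1382)*(-34519) - 2758930 = 34519/11056 - 2758930 = -30502695561/11056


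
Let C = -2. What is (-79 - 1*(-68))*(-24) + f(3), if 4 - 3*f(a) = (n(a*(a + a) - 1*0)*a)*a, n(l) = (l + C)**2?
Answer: -1508/3 ≈ -502.67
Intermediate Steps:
n(l) = (-2 + l)**2 (n(l) = (l - 2)**2 = (-2 + l)**2)
f(a) = 4/3 - a**2*(-2 + 2*a**2)**2/3 (f(a) = 4/3 - (-2 + (a*(a + a) - 1*0))**2*a*a/3 = 4/3 - (-2 + (a*(2*a) + 0))**2*a*a/3 = 4/3 - (-2 + (2*a**2 + 0))**2*a*a/3 = 4/3 - (-2 + 2*a**2)**2*a*a/3 = 4/3 - a*(-2 + 2*a**2)**2*a/3 = 4/3 - a**2*(-2 + 2*a**2)**2/3)
(-79 - 1*(-68))*(-24) + f(3) = (-79 - 1*(-68))*(-24) + (4/3 - 4/3*3**2*(-1 + 3**2)**2) = (-79 + 68)*(-24) + (4/3 - 4/3*9*(-1 + 9)**2) = -11*(-24) + (4/3 - 4/3*9*8**2) = 264 + (4/3 - 4/3*9*64) = 264 + (4/3 - 768) = 264 - 2300/3 = -1508/3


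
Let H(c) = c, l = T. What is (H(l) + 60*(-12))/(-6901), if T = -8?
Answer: 728/6901 ≈ 0.10549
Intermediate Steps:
l = -8
(H(l) + 60*(-12))/(-6901) = (-8 + 60*(-12))/(-6901) = (-8 - 720)*(-1/6901) = -728*(-1/6901) = 728/6901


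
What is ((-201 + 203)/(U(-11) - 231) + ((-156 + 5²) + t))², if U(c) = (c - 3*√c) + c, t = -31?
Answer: 2*(-419354497*I + 9960084*√11)/(11*(-2905*I + 69*√11)) ≈ 26247.0 - 0.10058*I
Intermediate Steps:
U(c) = -3*√c + 2*c
((-201 + 203)/(U(-11) - 231) + ((-156 + 5²) + t))² = ((-201 + 203)/((-3*I*√11 + 2*(-11)) - 231) + ((-156 + 5²) - 31))² = (2/((-3*I*√11 - 22) - 231) + ((-156 + 25) - 31))² = (2/((-3*I*√11 - 22) - 231) + (-131 - 31))² = (2/((-22 - 3*I*√11) - 231) - 162)² = (2/(-253 - 3*I*√11) - 162)² = (-162 + 2/(-253 - 3*I*√11))²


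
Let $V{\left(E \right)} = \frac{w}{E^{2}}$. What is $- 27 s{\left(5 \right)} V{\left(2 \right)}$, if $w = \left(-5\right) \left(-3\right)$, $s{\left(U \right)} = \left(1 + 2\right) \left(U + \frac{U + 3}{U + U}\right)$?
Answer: $- \frac{7047}{4} \approx -1761.8$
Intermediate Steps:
$s{\left(U \right)} = 3 U + \frac{3 \left(3 + U\right)}{2 U}$ ($s{\left(U \right)} = 3 \left(U + \frac{3 + U}{2 U}\right) = 3 U + \frac{3 \left(3 + U\right)}{2 U}$)
$w = 15$
$V{\left(E \right)} = \frac{15}{E^{2}}$
$- 27 s{\left(5 \right)} V{\left(2 \right)} = - 27 \left(\frac{3}{2} + 3 \cdot 5 + \frac{9}{2 \cdot 5}\right) \frac{15}{4} = - 27 \left(\frac{3}{2} + 15 + \frac{9}{2} \cdot \frac{1}{5}\right) 15 \cdot \frac{1}{4} = - 27 \left(\frac{3}{2} + 15 + \frac{9}{10}\right) \frac{15}{4} = \left(-27\right) \frac{87}{5} \cdot \frac{15}{4} = \left(- \frac{2349}{5}\right) \frac{15}{4} = - \frac{7047}{4}$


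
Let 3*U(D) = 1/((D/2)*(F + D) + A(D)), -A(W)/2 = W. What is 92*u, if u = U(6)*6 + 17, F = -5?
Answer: 13892/9 ≈ 1543.6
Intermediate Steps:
A(W) = -2*W
U(D) = 1/(3*(-2*D + D*(-5 + D)/2)) (U(D) = 1/(3*((D/2)*(-5 + D) - 2*D)) = 1/(3*(D*(-5 + D)/2 - 2*D)) = 1/(3*(-2*D + D*(-5 + D)/2)))
u = 151/9 (u = ((⅔)/(6*(-9 + 6)))*6 + 17 = ((⅔)*(⅙)/(-3))*6 + 17 = ((⅔)*(⅙)*(-⅓))*6 + 17 = -1/27*6 + 17 = -2/9 + 17 = 151/9 ≈ 16.778)
92*u = 92*(151/9) = 13892/9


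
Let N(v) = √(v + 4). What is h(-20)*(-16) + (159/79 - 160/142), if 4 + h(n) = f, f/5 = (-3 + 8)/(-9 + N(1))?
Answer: 11963055/106571 + 100*√5/19 ≈ 124.02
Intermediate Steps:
N(v) = √(4 + v)
f = 25/(-9 + √5) (f = 5*((-3 + 8)/(-9 + √(4 + 1))) = 5*(5/(-9 + √5)) = 25/(-9 + √5) ≈ -3.6961)
h(n) = -529/76 - 25*√5/76 (h(n) = -4 + (-225/76 - 25*√5/76) = -529/76 - 25*√5/76)
h(-20)*(-16) + (159/79 - 160/142) = (-529/76 - 25*√5/76)*(-16) + (159/79 - 160/142) = (2116/19 + 100*√5/19) + (159*(1/79) - 160*1/142) = (2116/19 + 100*√5/19) + (159/79 - 80/71) = (2116/19 + 100*√5/19) + 4969/5609 = 11963055/106571 + 100*√5/19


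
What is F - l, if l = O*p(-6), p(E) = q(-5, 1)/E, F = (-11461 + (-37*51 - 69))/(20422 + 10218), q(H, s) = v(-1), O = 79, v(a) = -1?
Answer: -1250531/91920 ≈ -13.605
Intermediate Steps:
q(H, s) = -1
F = -13417/30640 (F = (-11461 + (-1887 - 69))/30640 = (-11461 - 1956)*(1/30640) = -13417*1/30640 = -13417/30640 ≈ -0.43789)
p(E) = -1/E
l = 79/6 (l = 79*(-1/(-6)) = 79*(-1*(-⅙)) = 79*(⅙) = 79/6 ≈ 13.167)
F - l = -13417/30640 - 1*79/6 = -13417/30640 - 79/6 = -1250531/91920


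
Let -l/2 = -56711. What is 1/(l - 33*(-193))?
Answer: 1/119791 ≈ 8.3479e-6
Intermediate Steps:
l = 113422 (l = -2*(-56711) = 113422)
1/(l - 33*(-193)) = 1/(113422 - 33*(-193)) = 1/(113422 + 6369) = 1/119791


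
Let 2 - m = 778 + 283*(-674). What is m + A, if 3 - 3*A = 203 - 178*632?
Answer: 227398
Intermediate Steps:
A = 37432 (A = 1 - (203 - 178*632)/3 = 1 - (203 - 112496)/3 = 1 - ⅓*(-112293) = 1 + 37431 = 37432)
m = 189966 (m = 2 - (778 + 283*(-674)) = 2 - (778 - 190742) = 2 - 1*(-189964) = 2 + 189964 = 189966)
m + A = 189966 + 37432 = 227398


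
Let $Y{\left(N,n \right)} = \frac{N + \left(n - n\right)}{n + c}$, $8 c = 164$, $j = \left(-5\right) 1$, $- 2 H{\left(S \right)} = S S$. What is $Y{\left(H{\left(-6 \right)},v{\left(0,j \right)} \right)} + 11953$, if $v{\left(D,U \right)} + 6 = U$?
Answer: $\frac{227071}{19} \approx 11951.0$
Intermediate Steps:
$H{\left(S \right)} = - \frac{S^{2}}{2}$ ($H{\left(S \right)} = - \frac{S S}{2} = - \frac{S^{2}}{2}$)
$j = -5$
$c = \frac{41}{2}$ ($c = \frac{1}{8} \cdot 164 = \frac{41}{2} \approx 20.5$)
$v{\left(D,U \right)} = -6 + U$
$Y{\left(N,n \right)} = \frac{N}{\frac{41}{2} + n}$ ($Y{\left(N,n \right)} = \frac{N + \left(n - n\right)}{n + \frac{41}{2}} = \frac{N + 0}{\frac{41}{2} + n} = \frac{N}{\frac{41}{2} + n}$)
$Y{\left(H{\left(-6 \right)},v{\left(0,j \right)} \right)} + 11953 = \frac{2 \left(- \frac{\left(-6\right)^{2}}{2}\right)}{41 + 2 \left(-6 - 5\right)} + 11953 = \frac{2 \left(\left(- \frac{1}{2}\right) 36\right)}{41 + 2 \left(-11\right)} + 11953 = 2 \left(-18\right) \frac{1}{41 - 22} + 11953 = 2 \left(-18\right) \frac{1}{19} + 11953 = - \frac{36}{19} + 11953 = \frac{227071}{19}$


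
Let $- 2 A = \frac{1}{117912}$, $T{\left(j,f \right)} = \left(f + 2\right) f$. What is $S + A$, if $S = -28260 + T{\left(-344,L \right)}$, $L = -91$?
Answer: $- \frac{4754447665}{235824} \approx -20161.0$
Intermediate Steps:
$T{\left(j,f \right)} = f \left(2 + f\right)$ ($T{\left(j,f \right)} = \left(2 + f\right) f = f \left(2 + f\right)$)
$S = -20161$ ($S = -28260 - 91 \left(2 - 91\right) = -28260 - -8099 = -28260 + 8099 = -20161$)
$A = - \frac{1}{235824}$ ($A = - \frac{1}{2 \cdot 117912} = \left(- \frac{1}{2}\right) \frac{1}{117912} = - \frac{1}{235824} \approx -4.2404 \cdot 10^{-6}$)
$S + A = -20161 - \frac{1}{235824} = - \frac{4754447665}{235824}$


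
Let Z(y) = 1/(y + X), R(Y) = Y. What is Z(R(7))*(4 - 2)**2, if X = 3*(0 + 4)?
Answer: 4/19 ≈ 0.21053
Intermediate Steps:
X = 12 (X = 3*4 = 12)
Z(y) = 1/(12 + y) (Z(y) = 1/(y + 12) = 1/(12 + y))
Z(R(7))*(4 - 2)**2 = (4 - 2)**2/(12 + 7) = 2**2/19 = (1/19)*4 = 4/19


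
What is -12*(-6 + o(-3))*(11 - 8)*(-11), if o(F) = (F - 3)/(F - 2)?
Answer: -9504/5 ≈ -1900.8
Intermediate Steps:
o(F) = (-3 + F)/(-2 + F)
-12*(-6 + o(-3))*(11 - 8)*(-11) = -12*(-6 + (-3 - 3)/(-2 - 3))*(11 - 8)*(-11) = -12*(-6 - 6/(-5))*3*(-11) = -12*(-6 - ⅕*(-6))*3*(-11) = -12*(-6 + 6/5)*3*(-11) = -(-288)*3/5*(-11) = -12*(-72/5)*(-11) = (864/5)*(-11) = -9504/5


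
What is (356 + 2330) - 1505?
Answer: 1181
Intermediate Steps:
(356 + 2330) - 1505 = 2686 - 1505 = 1181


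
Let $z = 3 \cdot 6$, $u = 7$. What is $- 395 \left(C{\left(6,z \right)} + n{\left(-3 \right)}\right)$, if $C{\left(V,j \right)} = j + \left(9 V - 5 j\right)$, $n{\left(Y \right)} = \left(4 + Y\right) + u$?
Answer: $3950$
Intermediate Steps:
$z = 18$
$n{\left(Y \right)} = 11 + Y$ ($n{\left(Y \right)} = \left(4 + Y\right) + 7 = 11 + Y$)
$C{\left(V,j \right)} = - 4 j + 9 V$ ($C{\left(V,j \right)} = j + \left(- 5 j + 9 V\right) = - 4 j + 9 V$)
$- 395 \left(C{\left(6,z \right)} + n{\left(-3 \right)}\right) = - 395 \left(\left(\left(-4\right) 18 + 9 \cdot 6\right) + \left(11 - 3\right)\right) = - 395 \left(\left(-72 + 54\right) + 8\right) = - 395 \left(-18 + 8\right) = \left(-395\right) \left(-10\right) = 3950$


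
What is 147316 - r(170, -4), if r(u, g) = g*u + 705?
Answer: 147291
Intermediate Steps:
r(u, g) = 705 + g*u
147316 - r(170, -4) = 147316 - (705 - 4*170) = 147316 - (705 - 680) = 147316 - 1*25 = 147316 - 25 = 147291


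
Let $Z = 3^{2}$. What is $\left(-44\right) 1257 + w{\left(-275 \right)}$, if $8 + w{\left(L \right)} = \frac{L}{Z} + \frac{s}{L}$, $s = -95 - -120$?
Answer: $- \frac{5479318}{99} \approx -55347.0$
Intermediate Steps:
$s = 25$ ($s = -95 + 120 = 25$)
$Z = 9$
$w{\left(L \right)} = -8 + \frac{25}{L} + \frac{L}{9}$ ($w{\left(L \right)} = -8 + \left(\frac{L}{9} + \frac{25}{L}\right) = -8 + \left(\frac{25}{L} + \frac{L}{9}\right) = -8 + \frac{25}{L} + \frac{L}{9}$)
$\left(-44\right) 1257 + w{\left(-275 \right)} = \left(-44\right) 1257 + \left(-8 + \frac{25}{-275} + \frac{1}{9} \left(-275\right)\right) = -55308 - \frac{3826}{99} = - \frac{5479318}{99}$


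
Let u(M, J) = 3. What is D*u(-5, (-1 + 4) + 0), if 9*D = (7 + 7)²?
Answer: 196/3 ≈ 65.333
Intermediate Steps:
D = 196/9 (D = (7 + 7)²/9 = (⅑)*14² = (⅑)*196 = 196/9 ≈ 21.778)
D*u(-5, (-1 + 4) + 0) = (196/9)*3 = 196/3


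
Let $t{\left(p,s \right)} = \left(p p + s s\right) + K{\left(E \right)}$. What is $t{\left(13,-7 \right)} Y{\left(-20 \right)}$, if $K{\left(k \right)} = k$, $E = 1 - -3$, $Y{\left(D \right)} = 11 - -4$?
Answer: $3330$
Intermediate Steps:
$Y{\left(D \right)} = 15$ ($Y{\left(D \right)} = 11 + 4 = 15$)
$E = 4$ ($E = 1 + 3 = 4$)
$t{\left(p,s \right)} = 4 + p^{2} + s^{2}$ ($t{\left(p,s \right)} = \left(p p + s s\right) + 4 = \left(p^{2} + s^{2}\right) + 4 = 4 + p^{2} + s^{2}$)
$t{\left(13,-7 \right)} Y{\left(-20 \right)} = \left(4 + 13^{2} + \left(-7\right)^{2}\right) 15 = \left(4 + 169 + 49\right) 15 = 222 \cdot 15 = 3330$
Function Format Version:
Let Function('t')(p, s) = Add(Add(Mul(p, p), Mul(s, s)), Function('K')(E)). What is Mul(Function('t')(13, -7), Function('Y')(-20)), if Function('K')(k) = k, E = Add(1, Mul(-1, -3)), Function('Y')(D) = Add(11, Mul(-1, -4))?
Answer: 3330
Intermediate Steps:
Function('Y')(D) = 15 (Function('Y')(D) = Add(11, 4) = 15)
E = 4 (E = Add(1, 3) = 4)
Function('t')(p, s) = Add(4, Pow(p, 2), Pow(s, 2)) (Function('t')(p, s) = Add(Add(Mul(p, p), Mul(s, s)), 4) = Add(Add(Pow(p, 2), Pow(s, 2)), 4) = Add(4, Pow(p, 2), Pow(s, 2)))
Mul(Function('t')(13, -7), Function('Y')(-20)) = Mul(Add(4, Pow(13, 2), Pow(-7, 2)), 15) = Mul(Add(4, 169, 49), 15) = Mul(222, 15) = 3330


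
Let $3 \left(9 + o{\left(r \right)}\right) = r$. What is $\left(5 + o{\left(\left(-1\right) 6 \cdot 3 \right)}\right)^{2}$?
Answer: $100$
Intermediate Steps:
$o{\left(r \right)} = -9 + \frac{r}{3}$
$\left(5 + o{\left(\left(-1\right) 6 \cdot 3 \right)}\right)^{2} = \left(5 - \left(9 - \frac{\left(-1\right) 6 \cdot 3}{3}\right)\right)^{2} = \left(5 - \left(9 - \frac{\left(-6\right) 3}{3}\right)\right)^{2} = \left(5 + \left(-9 + \frac{1}{3} \left(-18\right)\right)\right)^{2} = \left(5 - 15\right)^{2} = \left(-10\right)^{2} = 100$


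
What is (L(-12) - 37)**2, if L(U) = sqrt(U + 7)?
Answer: (37 - I*sqrt(5))**2 ≈ 1364.0 - 165.47*I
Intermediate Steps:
L(U) = sqrt(7 + U)
(L(-12) - 37)**2 = (sqrt(7 - 12) - 37)**2 = (sqrt(-5) - 37)**2 = (I*sqrt(5) - 37)**2 = (-37 + I*sqrt(5))**2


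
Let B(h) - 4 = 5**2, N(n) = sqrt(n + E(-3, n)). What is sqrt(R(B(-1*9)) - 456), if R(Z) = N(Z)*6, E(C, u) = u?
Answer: sqrt(-456 + 6*sqrt(58)) ≈ 20.256*I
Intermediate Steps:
N(n) = sqrt(2)*sqrt(n) (N(n) = sqrt(n + n) = sqrt(2*n) = sqrt(2)*sqrt(n))
B(h) = 29 (B(h) = 4 + 5**2 = 4 + 25 = 29)
R(Z) = 6*sqrt(2)*sqrt(Z) (R(Z) = (sqrt(2)*sqrt(Z))*6 = 6*sqrt(2)*sqrt(Z))
sqrt(R(B(-1*9)) - 456) = sqrt(6*sqrt(2)*sqrt(29) - 456) = sqrt(6*sqrt(58) - 456) = sqrt(-456 + 6*sqrt(58))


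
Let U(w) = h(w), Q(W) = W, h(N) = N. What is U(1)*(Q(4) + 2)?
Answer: 6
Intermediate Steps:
U(w) = w
U(1)*(Q(4) + 2) = 1*(4 + 2) = 1*6 = 6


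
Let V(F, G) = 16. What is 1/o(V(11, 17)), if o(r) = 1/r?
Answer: 16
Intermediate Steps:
1/o(V(11, 17)) = 1/(1/16) = 16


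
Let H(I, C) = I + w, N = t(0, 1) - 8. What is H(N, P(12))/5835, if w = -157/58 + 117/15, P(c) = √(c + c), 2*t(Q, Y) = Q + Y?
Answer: -349/846075 ≈ -0.00041249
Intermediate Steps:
t(Q, Y) = Q/2 + Y/2 (t(Q, Y) = (Q + Y)/2 = Q/2 + Y/2)
P(c) = √2*√c (P(c) = √(2*c) = √2*√c)
N = -15/2 (N = ((½)*0 + (½)*1) - 8 = (0 + ½) - 8 = ½ - 8 = -15/2 ≈ -7.5000)
w = 1477/290 (w = -157*1/58 + 117*(1/15) = -157/58 + 39/5 = 1477/290 ≈ 5.0931)
H(I, C) = 1477/290 + I (H(I, C) = I + 1477/290 = 1477/290 + I)
H(N, P(12))/5835 = (1477/290 - 15/2)/5835 = -349/145*1/5835 = -349/846075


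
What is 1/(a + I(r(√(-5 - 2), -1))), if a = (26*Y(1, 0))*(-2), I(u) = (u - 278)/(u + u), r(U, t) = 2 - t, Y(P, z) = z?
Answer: -6/275 ≈ -0.021818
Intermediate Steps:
I(u) = (-278 + u)/(2*u) (I(u) = (-278 + u)/((2*u)) = (-278 + u)*(1/(2*u)) = (-278 + u)/(2*u))
a = 0 (a = (26*0)*(-2) = 0*(-2) = 0)
1/(a + I(r(√(-5 - 2), -1))) = 1/(0 + (-278 + (2 - 1*(-1)))/(2*(2 - 1*(-1)))) = 1/(0 + (-278 + (2 + 1))/(2*(2 + 1))) = 1/(0 + (½)*(-278 + 3)/3) = 1/(0 + (½)*(⅓)*(-275)) = 1/(0 - 275/6) = 1/(-275/6) = -6/275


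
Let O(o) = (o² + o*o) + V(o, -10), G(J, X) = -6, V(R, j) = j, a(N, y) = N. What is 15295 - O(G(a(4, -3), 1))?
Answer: 15233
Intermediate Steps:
O(o) = -10 + 2*o² (O(o) = (o² + o*o) - 10 = (o² + o²) - 10 = 2*o² - 10 = -10 + 2*o²)
15295 - O(G(a(4, -3), 1)) = 15295 - (-10 + 2*(-6)²) = 15295 - (-10 + 2*36) = 15295 - (-10 + 72) = 15295 - 1*62 = 15295 - 62 = 15233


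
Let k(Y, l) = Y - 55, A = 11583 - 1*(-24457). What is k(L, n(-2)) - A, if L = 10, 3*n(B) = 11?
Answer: -36085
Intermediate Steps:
n(B) = 11/3 (n(B) = (⅓)*11 = 11/3)
A = 36040 (A = 11583 + 24457 = 36040)
k(Y, l) = -55 + Y
k(L, n(-2)) - A = (-55 + 10) - 1*36040 = -45 - 36040 = -36085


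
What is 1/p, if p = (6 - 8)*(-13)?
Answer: 1/26 ≈ 0.038462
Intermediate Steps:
p = 26 (p = -2*(-13) = 26)
1/p = 1/26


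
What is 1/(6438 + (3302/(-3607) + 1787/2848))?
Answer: 10272736/66132915981 ≈ 0.00015533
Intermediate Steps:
1/(6438 + (3302/(-3607) + 1787/2848)) = 1/(6438 + (3302*(-1/3607) + 1787*(1/2848))) = 1/(6438 + (-3302/3607 + 1787/2848)) = 1/(6438 - 2958387/10272736) = 1/(66132915981/10272736) = 10272736/66132915981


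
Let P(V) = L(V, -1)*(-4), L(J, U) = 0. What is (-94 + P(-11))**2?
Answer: 8836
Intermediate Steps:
P(V) = 0 (P(V) = 0*(-4) = 0)
(-94 + P(-11))**2 = (-94 + 0)**2 = (-94)**2 = 8836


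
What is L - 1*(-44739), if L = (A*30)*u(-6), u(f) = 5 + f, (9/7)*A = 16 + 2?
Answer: 44319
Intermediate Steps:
A = 14 (A = 7*(16 + 2)/9 = (7/9)*18 = 14)
L = -420 (L = (14*30)*(5 - 6) = 420*(-1) = -420)
L - 1*(-44739) = -420 - 1*(-44739) = -420 + 44739 = 44319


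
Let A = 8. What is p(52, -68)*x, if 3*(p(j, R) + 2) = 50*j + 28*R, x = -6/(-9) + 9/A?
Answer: 4945/12 ≈ 412.08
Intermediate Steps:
x = 43/24 (x = -6/(-9) + 9/8 = -6*(-1/9) + 9*(1/8) = 2/3 + 9/8 = 43/24 ≈ 1.7917)
p(j, R) = -2 + 28*R/3 + 50*j/3 (p(j, R) = -2 + (50*j + 28*R)/3 = -2 + (28*R + 50*j)/3 = -2 + (28*R/3 + 50*j/3) = -2 + 28*R/3 + 50*j/3)
p(52, -68)*x = (-2 + (28/3)*(-68) + (50/3)*52)*(43/24) = (-2 - 1904/3 + 2600/3)*(43/24) = 230*(43/24) = 4945/12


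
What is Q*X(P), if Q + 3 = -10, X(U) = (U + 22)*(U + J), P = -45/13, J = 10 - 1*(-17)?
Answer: -73746/13 ≈ -5672.8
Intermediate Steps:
J = 27 (J = 10 + 17 = 27)
P = -45/13 (P = -45*1/13 = -45/13 ≈ -3.4615)
X(U) = (22 + U)*(27 + U) (X(U) = (U + 22)*(U + 27) = (22 + U)*(27 + U))
Q = -13 (Q = -3 - 10 = -13)
Q*X(P) = -13*(594 + (-45/13)² + 49*(-45/13)) = -13*(594 + 2025/169 - 2205/13) = -13*73746/169 = -73746/13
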